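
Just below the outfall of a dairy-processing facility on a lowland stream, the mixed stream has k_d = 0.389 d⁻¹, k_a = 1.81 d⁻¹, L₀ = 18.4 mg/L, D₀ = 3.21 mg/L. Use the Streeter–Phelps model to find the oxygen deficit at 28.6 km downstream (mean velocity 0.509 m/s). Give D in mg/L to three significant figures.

Travel time t = x/v = 28.6 km / (0.509 m/s) = 28600 m / 0.509 m/s = 56190 s = 0.6503 d.
k_d L₀/(k_a−k_d) = 0.389×18.4/(1.81−0.389) = 7.158/1.421 = 5.037 mg/L.
e^(−k_d t) = e^(−0.389×0.6503) = 0.7765; e^(−k_a t) = e^(−1.81×0.6503) = 0.3082.
D = 5.037 × (0.7765 − 0.3082) + 3.21 × 0.3082 = 2.359 + 0.9892 = 3.348 mg/L.

D ≈ 3.35 mg/L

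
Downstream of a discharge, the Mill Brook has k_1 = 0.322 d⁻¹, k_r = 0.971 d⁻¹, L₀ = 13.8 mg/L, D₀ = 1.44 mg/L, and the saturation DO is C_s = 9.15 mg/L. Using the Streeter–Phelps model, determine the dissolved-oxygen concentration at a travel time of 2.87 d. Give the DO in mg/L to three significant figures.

k_1 L₀/(k_r−k_1) = 0.322×13.8/(0.971−0.322) = 4.444/0.6490 = 6.847 mg/L.
e^(−k_1 t) = e^(−0.322×2.870) = 0.3969; e^(−k_r t) = e^(−0.971×2.870) = 0.06162.
D = 6.847 × (0.3969 − 0.06162) + 1.44 × 0.06162 = 2.295 + 0.08873 = 2.384 mg/L.
DO = C_s − D = 9.15 − 2.384 = 6.766 mg/L.

DO ≈ 6.77 mg/L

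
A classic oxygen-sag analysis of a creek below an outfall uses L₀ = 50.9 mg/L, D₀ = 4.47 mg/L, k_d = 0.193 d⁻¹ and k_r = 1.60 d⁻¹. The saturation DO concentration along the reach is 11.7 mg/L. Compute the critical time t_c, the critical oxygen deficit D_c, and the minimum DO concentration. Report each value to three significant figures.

With k_r/k_d = 8.290 and 1 − D₀(k_r−k_d)/(k_d L₀) = 0.3598,
t_c = ln(8.290 × 0.3598) / (1.60 − 0.193) = ln(2.983) / 1.407 = 1.093/1.407 = 0.7767 d.
L(t_c) = L₀ e^(−k_d t_c) = 50.9 × 0.8608 = 43.81 mg/L, and at the critical point k_r D_c = k_d L, so D_c = (0.193/1.60) × 43.81 = 5.285 mg/L.
Minimum DO = C_s − D_c = 11.7 − 5.285 = 6.415 mg/L.

t_c ≈ 0.777 d; D_c ≈ 5.29 mg/L; min DO ≈ 6.41 mg/L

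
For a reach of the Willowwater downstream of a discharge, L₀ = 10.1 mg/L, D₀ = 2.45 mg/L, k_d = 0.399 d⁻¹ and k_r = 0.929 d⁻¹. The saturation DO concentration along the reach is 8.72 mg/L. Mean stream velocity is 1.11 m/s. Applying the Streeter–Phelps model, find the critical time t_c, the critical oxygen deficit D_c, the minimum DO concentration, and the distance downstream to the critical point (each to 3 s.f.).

t_c ≈ 0.861 d; D_c ≈ 3.08 mg/L; min DO ≈ 5.64 mg/L; x_c ≈ 82.6 km

t_c = [1/(k_r−k_d)] ln[(k_r/k_d)(1 − D₀(k_r−k_d)/(k_d L₀))]
= [1/(0.929−0.399)] ln[(0.929/0.399)(1 − 2.45×0.5300/(0.399×10.1))]
= (1/0.5300) ln[2.328 × 0.6778] = 1.887 × ln(1.578) = 1.887 × 0.4562 = 0.8608 d.
D_c = (k_d/k_r) L₀ e^(−k_d t_c) = (0.399/0.929) × 10.1 × e^(−0.399×0.8608) = 0.4295 × 10.1 × 0.7093 = 3.077 mg/L.
Minimum DO = C_s − D_c = 8.72 − 3.077 = 5.643 mg/L.
x_c = v t_c = 1.11 m/s × 0.8608 d × 86400 s/d = 82550 m ≈ 82.6 km.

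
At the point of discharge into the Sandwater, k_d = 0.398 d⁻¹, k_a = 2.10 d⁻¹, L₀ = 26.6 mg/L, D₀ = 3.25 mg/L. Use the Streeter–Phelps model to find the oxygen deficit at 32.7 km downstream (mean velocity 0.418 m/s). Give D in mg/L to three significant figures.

D ≈ 3.89 mg/L

Travel time t = x/v = 32.7 km / (0.418 m/s) = 32700 m / 0.418 m/s = 78230 s = 0.9054 d.
k_d L₀/(k_a−k_d) = 0.398×26.6/(2.10−0.398) = 10.59/1.702 = 6.220 mg/L.
e^(−k_d t) = e^(−0.398×0.9054) = 0.6974; e^(−k_a t) = e^(−2.10×0.9054) = 0.1494.
D = 6.220 × (0.6974 − 0.1494) + 3.25 × 0.1494 = 3.409 + 0.4854 = 3.894 mg/L.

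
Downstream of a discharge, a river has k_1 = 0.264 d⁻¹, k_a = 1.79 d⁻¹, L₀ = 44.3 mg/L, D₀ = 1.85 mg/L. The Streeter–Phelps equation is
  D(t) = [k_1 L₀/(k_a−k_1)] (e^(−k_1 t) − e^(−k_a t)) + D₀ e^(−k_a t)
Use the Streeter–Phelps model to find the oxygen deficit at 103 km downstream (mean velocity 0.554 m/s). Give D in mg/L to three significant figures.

Travel time t = x/v = 103 km / (0.554 m/s) = 103000 m / 0.554 m/s = 185900 s = 2.152 d.
k_1 L₀/(k_a−k_1) = 0.264×44.3/(1.79−0.264) = 11.70/1.526 = 7.664 mg/L.
e^(−k_1 t) = e^(−0.264×2.152) = 0.5666; e^(−k_a t) = e^(−1.79×2.152) = 0.02124.
D = 7.664 × (0.5666 − 0.02124) + 1.85 × 0.02124 = 4.180 + 0.03930 = 4.219 mg/L.

D ≈ 4.22 mg/L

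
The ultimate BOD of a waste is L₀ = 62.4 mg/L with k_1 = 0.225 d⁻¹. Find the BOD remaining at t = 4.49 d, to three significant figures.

L_t = L₀ e^(−k_1 t) = 62.4 × e^(−0.225×4.49) = 62.4 × 0.3641 = 22.72 mg/L.

L ≈ 22.7 mg/L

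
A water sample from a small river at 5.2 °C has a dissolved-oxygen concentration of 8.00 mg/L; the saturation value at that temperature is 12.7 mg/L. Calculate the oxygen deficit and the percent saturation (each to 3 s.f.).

D ≈ 4.70 mg/L; 63.0 % saturation

D = C_s − C = 12.7 − 8.00 = 4.70 mg/L.
% saturation = 8.00/12.7 × 100 = 63.0 %.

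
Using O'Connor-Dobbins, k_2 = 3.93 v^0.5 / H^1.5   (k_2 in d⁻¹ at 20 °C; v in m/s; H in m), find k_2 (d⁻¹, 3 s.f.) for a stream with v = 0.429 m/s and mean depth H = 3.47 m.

k_2 = 3.93 × 0.429^0.5 / 3.47^1.5 = 3.93 × 0.6550 / 6.464 = 0.3982 d⁻¹.

k_2 ≈ 0.398 d⁻¹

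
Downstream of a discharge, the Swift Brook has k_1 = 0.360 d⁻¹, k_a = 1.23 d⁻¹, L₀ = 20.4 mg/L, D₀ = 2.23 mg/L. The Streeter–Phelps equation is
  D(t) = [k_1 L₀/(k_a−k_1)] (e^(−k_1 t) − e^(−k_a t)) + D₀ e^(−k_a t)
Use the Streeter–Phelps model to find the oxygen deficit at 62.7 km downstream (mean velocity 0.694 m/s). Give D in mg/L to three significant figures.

D ≈ 4.08 mg/L

Travel time t = x/v = 62.7 km / (0.694 m/s) = 62700 m / 0.694 m/s = 90350 s = 1.046 d.
k_1 L₀/(k_a−k_1) = 0.360×20.4/(1.23−0.360) = 7.344/0.8700 = 8.441 mg/L.
e^(−k_1 t) = e^(−0.360×1.046) = 0.6863; e^(−k_a t) = e^(−1.23×1.046) = 0.2763.
D = 8.441 × (0.6863 − 0.2763) + 2.23 × 0.2763 = 3.461 + 0.6162 = 4.077 mg/L.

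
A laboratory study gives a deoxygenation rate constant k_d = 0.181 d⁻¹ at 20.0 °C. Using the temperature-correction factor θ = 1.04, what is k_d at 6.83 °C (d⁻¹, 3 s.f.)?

k_d ≈ 0.108 d⁻¹

k_d(T₂) = k_d(T₁) · θ^(T₂−T₁) = 0.181 × 1.04^(6.83−20.0)
= 0.181 × 1.04^-13.2 = 0.181 × 0.5966 = 0.1080 d⁻¹.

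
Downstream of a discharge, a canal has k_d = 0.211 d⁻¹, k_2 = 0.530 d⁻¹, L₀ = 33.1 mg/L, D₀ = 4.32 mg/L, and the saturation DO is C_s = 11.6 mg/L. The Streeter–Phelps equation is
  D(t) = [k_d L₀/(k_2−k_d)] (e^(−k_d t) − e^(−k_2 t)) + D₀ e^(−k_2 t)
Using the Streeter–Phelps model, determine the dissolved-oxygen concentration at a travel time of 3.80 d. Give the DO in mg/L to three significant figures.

k_d L₀/(k_2−k_d) = 0.211×33.1/(0.530−0.211) = 6.984/0.3190 = 21.89 mg/L.
e^(−k_d t) = e^(−0.211×3.800) = 0.4485; e^(−k_2 t) = e^(−0.530×3.800) = 0.1335.
D = 21.89 × (0.4485 − 0.1335) + 4.32 × 0.1335 = 6.898 + 0.5765 = 7.475 mg/L.
DO = C_s − D = 11.6 − 7.475 = 4.125 mg/L.

DO ≈ 4.13 mg/L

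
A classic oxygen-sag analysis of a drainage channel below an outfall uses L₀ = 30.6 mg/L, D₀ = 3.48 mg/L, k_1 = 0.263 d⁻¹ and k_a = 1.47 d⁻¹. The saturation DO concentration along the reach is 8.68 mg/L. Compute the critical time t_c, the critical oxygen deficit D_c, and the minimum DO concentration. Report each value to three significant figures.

t_c = [1/(k_a−k_1)] ln[(k_a/k_1)(1 − D₀(k_a−k_1)/(k_1 L₀))]
= [1/(1.47−0.263)] ln[(1.47/0.263)(1 − 3.48×1.207/(0.263×30.6))]
= (1/1.207) ln[5.589 × 0.4781] = 0.8285 × ln(2.672) = 0.8285 × 0.9829 = 0.8143 d.
D_c = (k_1/k_a) L₀ e^(−k_1 t_c) = (0.263/1.47) × 30.6 × e^(−0.263×0.8143) = 0.1789 × 30.6 × 0.8072 = 4.419 mg/L.
Minimum DO = C_s − D_c = 8.68 − 4.419 = 4.261 mg/L.

t_c ≈ 0.814 d; D_c ≈ 4.42 mg/L; min DO ≈ 4.26 mg/L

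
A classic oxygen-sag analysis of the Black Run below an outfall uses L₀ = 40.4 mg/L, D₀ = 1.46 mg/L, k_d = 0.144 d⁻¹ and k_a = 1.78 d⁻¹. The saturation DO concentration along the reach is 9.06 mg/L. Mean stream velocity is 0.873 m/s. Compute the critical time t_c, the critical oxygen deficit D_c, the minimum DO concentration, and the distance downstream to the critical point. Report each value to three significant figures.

t_c = [1/(k_a−k_d)] ln[(k_a/k_d)(1 − D₀(k_a−k_d)/(k_d L₀))]
= [1/(1.78−0.144)] ln[(1.78/0.144)(1 − 1.46×1.636/(0.144×40.4))]
= (1/1.636) ln[12.36 × 0.5894] = 0.6112 × ln(7.286) = 0.6112 × 1.986 = 1.214 d.
L(t_c) = L₀ e^(−k_d t_c) = 40.4 × 0.8396 = 33.92 mg/L, and at the critical point k_a D_c = k_d L, so D_c = (0.144/1.78) × 33.92 = 2.744 mg/L.
Minimum DO = C_s − D_c = 9.06 − 2.744 = 6.316 mg/L.
x_c = v t_c = 0.873 m/s × 1.214 d × 86400 s/d = 91560 m ≈ 91.6 km.

t_c ≈ 1.21 d; D_c ≈ 2.74 mg/L; min DO ≈ 6.32 mg/L; x_c ≈ 91.6 km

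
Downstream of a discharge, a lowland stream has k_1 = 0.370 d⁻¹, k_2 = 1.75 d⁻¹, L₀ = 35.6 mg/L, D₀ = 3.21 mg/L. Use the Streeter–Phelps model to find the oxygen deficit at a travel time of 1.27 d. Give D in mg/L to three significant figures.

D ≈ 5.28 mg/L

k_1 L₀/(k_2−k_1) = 0.370×35.6/(1.75−0.370) = 13.17/1.380 = 9.545 mg/L.
e^(−k_1 t) = e^(−0.370×1.270) = 0.6251; e^(−k_2 t) = e^(−1.75×1.270) = 0.1083.
D = 9.545 × (0.6251 − 0.1083) + 3.21 × 0.1083 = 4.932 + 0.3478 = 5.280 mg/L.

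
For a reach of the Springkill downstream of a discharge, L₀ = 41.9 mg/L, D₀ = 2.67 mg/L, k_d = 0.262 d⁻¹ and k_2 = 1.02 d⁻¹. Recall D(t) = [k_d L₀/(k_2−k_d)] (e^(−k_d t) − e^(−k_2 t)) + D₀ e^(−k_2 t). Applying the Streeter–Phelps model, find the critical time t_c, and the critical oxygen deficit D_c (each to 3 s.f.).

With k_2/k_d = 3.893 and 1 − D₀(k_2−k_d)/(k_d L₀) = 0.8156,
t_c = ln(3.893 × 0.8156) / (1.02 − 0.262) = ln(3.175) / 0.7580 = 1.155/0.7580 = 1.524 d.
L(t_c) = L₀ e^(−k_d t_c) = 41.9 × 0.6707 = 28.10 mg/L, and at the critical point k_2 D_c = k_d L, so D_c = (0.262/1.02) × 28.10 = 7.219 mg/L.

t_c ≈ 1.52 d; D_c ≈ 7.22 mg/L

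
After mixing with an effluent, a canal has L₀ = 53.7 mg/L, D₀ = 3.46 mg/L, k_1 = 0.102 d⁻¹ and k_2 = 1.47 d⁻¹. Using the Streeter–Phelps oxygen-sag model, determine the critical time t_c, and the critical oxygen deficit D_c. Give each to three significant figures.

With k_2/k_1 = 14.41 and 1 − D₀(k_2−k_1)/(k_1 L₀) = 0.1359,
t_c = ln(14.41 × 0.1359) / (1.47 − 0.102) = ln(1.958) / 1.368 = 0.6719/1.368 = 0.4911 d.
D_c = (k_1/k_2) L₀ e^(−k_1 t_c) = (0.102/1.47) × 53.7 × e^(−0.102×0.4911) = 0.06939 × 53.7 × 0.9511 = 3.544 mg/L.

t_c ≈ 0.491 d; D_c ≈ 3.54 mg/L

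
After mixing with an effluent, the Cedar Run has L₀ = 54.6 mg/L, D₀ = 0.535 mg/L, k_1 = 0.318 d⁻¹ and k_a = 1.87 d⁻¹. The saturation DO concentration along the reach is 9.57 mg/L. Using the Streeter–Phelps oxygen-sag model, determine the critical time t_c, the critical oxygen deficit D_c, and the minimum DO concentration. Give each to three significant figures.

t_c ≈ 1.11 d; D_c ≈ 6.52 mg/L; min DO ≈ 3.05 mg/L

At the critical point dD/dt = 0, so k_1 L₀ e^(−k_1 t) = k_a D. Substituting D(t) from the Streeter–Phelps equation and solving for t gives
t_c = ln[(k_a/k_1)(1 − D₀(k_a−k_1)/(k_1 L₀))] / (k_a−k_1).
Here k_a−k_1 = 1.552 d⁻¹ and 1 − D₀(k_a−k_1)/(k_1 L₀) = 1 − 0.535×1.552/(0.318×54.6) = 0.9522, so
t_c = ln(5.881 × 0.9522) / 1.552 = 1.723 / 1.552 = 1.110 d.
D_c = (k_1/k_a) L₀ e^(−k_1 t_c) = (0.318/1.87) × 54.6 × e^(−0.318×1.110) = 0.1701 × 54.6 × 0.7026 = 6.524 mg/L.
Minimum DO = C_s − D_c = 9.57 − 6.524 = 3.046 mg/L.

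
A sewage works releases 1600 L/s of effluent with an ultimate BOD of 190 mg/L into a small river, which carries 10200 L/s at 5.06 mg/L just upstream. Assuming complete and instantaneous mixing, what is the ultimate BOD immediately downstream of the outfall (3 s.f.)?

Flow-weighted mixing: C = (Q_r C_r + Q_w C_w)/(Q_r + Q_w)
= (10200×5.06 + 1600×190)/(10200 + 1600) = 355600/11800 = 30.14 mg/L.

30.1 mg/L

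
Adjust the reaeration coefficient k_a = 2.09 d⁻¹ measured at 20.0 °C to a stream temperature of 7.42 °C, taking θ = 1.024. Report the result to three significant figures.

k_a(T₂) = k_a(T₁) · θ^(T₂−T₁) = 2.09 × 1.024^(7.42−20.0)
= 2.09 × 1.024^-12.6 = 2.09 × 0.7420 = 1.551 d⁻¹.

k_a ≈ 1.55 d⁻¹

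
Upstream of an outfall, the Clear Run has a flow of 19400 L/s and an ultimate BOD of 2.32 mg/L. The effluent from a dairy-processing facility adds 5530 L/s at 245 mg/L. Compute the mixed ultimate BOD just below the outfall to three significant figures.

56.2 mg/L

Flow-weighted mixing: C = (Q_r C_r + Q_w C_w)/(Q_r + Q_w)
= (19400×2.32 + 5530×245)/(19400 + 5530) = 1.400×10^6/24930 = 56.15 mg/L.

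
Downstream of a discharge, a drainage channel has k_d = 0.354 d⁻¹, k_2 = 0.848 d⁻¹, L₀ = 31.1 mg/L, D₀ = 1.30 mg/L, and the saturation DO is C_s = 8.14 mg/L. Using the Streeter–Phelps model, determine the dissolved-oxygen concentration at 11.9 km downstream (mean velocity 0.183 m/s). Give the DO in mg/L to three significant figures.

Travel time t = x/v = 11.9 km / (0.183 m/s) = 11900 m / 0.183 m/s = 65030 s = 0.7526 d.
k_d L₀/(k_2−k_d) = 0.354×31.1/(0.848−0.354) = 11.01/0.4940 = 22.29 mg/L.
e^(−k_d t) = e^(−0.354×0.7526) = 0.7661; e^(−k_2 t) = e^(−0.848×0.7526) = 0.5282.
D = 22.29 × (0.7661 − 0.5282) + 1.30 × 0.5282 = 5.302 + 0.6867 = 5.988 mg/L.
DO = C_s − D = 8.14 − 5.988 = 2.152 mg/L.

DO ≈ 2.15 mg/L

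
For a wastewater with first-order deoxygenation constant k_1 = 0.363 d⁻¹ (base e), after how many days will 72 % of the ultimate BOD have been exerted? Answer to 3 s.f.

t ≈ 3.51 d

y/L₀ = 1 − e^(−k_1 t) = 0.72 ⇒ e^(−k_1 t) = 0.280
t = −ln(0.280) / 0.363 = 1.273 / 0.363 = 3.507 d.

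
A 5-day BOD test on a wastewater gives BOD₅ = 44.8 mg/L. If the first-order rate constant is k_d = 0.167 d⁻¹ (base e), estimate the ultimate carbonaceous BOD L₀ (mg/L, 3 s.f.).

L₀ ≈ 79.1 mg/L

BOD₅ = L₀(1 − e^(−5k_d)) ⇒ L₀ = BOD₅ / (1 − e^(−5×0.167))
= 44.8 / (1 − 0.4339) = 44.8 / 0.5661 = 79.13 mg/L.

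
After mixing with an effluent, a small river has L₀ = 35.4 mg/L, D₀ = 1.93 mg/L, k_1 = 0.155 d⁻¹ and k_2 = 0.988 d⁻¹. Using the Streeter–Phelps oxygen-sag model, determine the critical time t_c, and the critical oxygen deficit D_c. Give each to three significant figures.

With k_2/k_1 = 6.374 and 1 − D₀(k_2−k_1)/(k_1 L₀) = 0.7070,
t_c = ln(6.374 × 0.7070) / (0.988 − 0.155) = ln(4.507) / 0.8330 = 1.506/0.8330 = 1.807 d.
D_c = (k_1/k_2) L₀ e^(−k_1 t_c) = (0.155/0.988) × 35.4 × e^(−0.155×1.807) = 0.1569 × 35.4 × 0.7557 = 4.197 mg/L.

t_c ≈ 1.81 d; D_c ≈ 4.20 mg/L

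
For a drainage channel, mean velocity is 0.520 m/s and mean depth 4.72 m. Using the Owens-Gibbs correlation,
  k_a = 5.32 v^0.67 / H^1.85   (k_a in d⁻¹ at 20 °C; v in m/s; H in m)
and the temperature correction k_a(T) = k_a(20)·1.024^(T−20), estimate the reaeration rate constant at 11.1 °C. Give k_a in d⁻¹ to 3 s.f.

k_a ≈ 0.157 d⁻¹

k_a(20) = 5.32 × 0.520^0.67 / 4.72^1.85 = 5.32 × 0.6452 / 17.65 = 0.1945 d⁻¹.
k_a(11.1) = 0.1945 × 1.024^(11.1−20) = 0.1945 × 0.8097 = 0.1575 d⁻¹.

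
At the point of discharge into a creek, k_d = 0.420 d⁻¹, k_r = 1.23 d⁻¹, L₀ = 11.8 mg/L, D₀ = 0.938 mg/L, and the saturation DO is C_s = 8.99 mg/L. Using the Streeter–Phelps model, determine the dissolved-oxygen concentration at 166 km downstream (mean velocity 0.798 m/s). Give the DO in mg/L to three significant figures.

Travel time t = x/v = 166 km / (0.798 m/s) = 166000 m / 0.798 m/s = 208000 s = 2.408 d.
k_d L₀/(k_r−k_d) = 0.420×11.8/(1.23−0.420) = 4.956/0.8100 = 6.119 mg/L.
e^(−k_d t) = e^(−0.420×2.408) = 0.3638; e^(−k_r t) = e^(−1.23×2.408) = 0.05175.
D = 6.119 × (0.3638 − 0.05175) + 0.938 × 0.05175 = 1.909 + 0.04854 = 1.958 mg/L.
DO = C_s − D = 8.99 − 1.958 = 7.032 mg/L.

DO ≈ 7.03 mg/L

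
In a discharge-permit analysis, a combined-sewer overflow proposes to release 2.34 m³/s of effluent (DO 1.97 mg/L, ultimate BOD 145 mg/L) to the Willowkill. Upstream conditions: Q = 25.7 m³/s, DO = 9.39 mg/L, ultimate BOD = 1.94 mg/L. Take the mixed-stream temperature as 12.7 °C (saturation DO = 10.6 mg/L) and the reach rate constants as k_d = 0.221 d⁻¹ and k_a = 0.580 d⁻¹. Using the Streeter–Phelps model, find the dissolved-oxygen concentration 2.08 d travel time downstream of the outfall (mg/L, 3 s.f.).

Mixed DO = (25.7×9.39 + 2.34×1.97)/(25.7+2.34) = 245.9/28.04 = 8.771 mg/L.
Mixed L₀ = (25.7×1.94 + 2.34×145)/(28.04) = 389.2/28.04 = 13.88 mg/L.
Initial deficit D₀ = C_s − DO₀ = 10.6 − 8.771 = 1.829 mg/L.
D(2.08) = [0.221×13.88/(0.580−0.221)](e^(−0.221×2.08) − e^(−0.580×2.08)) + 1.829 e^(−0.580×2.08)
= 8.544 × (0.6315 − 0.2993) + 1.829 × 0.2993 = 3.386 mg/L.
DO = 10.6 − 3.386 = 7.214 mg/L.

DO ≈ 7.21 mg/L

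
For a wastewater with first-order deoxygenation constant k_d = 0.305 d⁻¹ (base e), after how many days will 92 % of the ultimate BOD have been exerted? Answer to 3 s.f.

t ≈ 8.28 d

y/L₀ = 1 − e^(−k_d t) = 0.92 ⇒ e^(−k_d t) = 0.0800
t = −ln(0.0800) / 0.305 = 2.526 / 0.305 = 8.281 d.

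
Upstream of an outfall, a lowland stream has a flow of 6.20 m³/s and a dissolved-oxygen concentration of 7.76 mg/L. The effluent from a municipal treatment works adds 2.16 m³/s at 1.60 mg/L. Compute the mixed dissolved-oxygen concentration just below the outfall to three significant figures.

Flow-weighted mixing: C = (Q_r C_r + Q_w C_w)/(Q_r + Q_w)
= (6.20×7.76 + 2.16×1.60)/(6.20 + 2.16) = 51.57/8.360 = 6.168 mg/L.

6.17 mg/L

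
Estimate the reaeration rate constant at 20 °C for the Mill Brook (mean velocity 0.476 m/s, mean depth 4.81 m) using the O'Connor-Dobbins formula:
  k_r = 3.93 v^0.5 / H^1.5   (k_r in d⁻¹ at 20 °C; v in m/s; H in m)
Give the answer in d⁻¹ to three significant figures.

k_r = 3.93 × 0.476^0.5 / 4.81^1.5 = 3.93 × 0.6899 / 10.55 = 0.2570 d⁻¹.

k_r ≈ 0.257 d⁻¹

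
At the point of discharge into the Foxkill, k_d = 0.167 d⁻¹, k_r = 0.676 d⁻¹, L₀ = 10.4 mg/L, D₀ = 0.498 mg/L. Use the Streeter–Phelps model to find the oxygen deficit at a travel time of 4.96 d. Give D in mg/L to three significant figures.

D ≈ 1.39 mg/L

k_d L₀/(k_r−k_d) = 0.167×10.4/(0.676−0.167) = 1.737/0.5090 = 3.412 mg/L.
e^(−k_d t) = e^(−0.167×4.960) = 0.4368; e^(−k_r t) = e^(−0.676×4.960) = 0.03498.
D = 3.412 × (0.4368 − 0.03498) + 0.498 × 0.03498 = 1.371 + 0.01742 = 1.388 mg/L.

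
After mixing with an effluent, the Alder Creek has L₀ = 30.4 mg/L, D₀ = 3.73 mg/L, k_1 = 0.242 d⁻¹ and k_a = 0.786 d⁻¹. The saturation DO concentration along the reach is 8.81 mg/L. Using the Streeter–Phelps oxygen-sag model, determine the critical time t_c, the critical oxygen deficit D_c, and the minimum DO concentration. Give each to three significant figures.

t_c = [1/(k_a−k_1)] ln[(k_a/k_1)(1 − D₀(k_a−k_1)/(k_1 L₀))]
= [1/(0.786−0.242)] ln[(0.786/0.242)(1 − 3.73×0.5440/(0.242×30.4))]
= (1/0.5440) ln[3.248 × 0.7242] = 1.838 × ln(2.352) = 1.838 × 0.8553 = 1.572 d.
L(t_c) = L₀ e^(−k_1 t_c) = 30.4 × 0.6835 = 20.78 mg/L, and at the critical point k_a D_c = k_1 L, so D_c = (0.242/0.786) × 20.78 = 6.398 mg/L.
Minimum DO = C_s − D_c = 8.81 − 6.398 = 2.412 mg/L.

t_c ≈ 1.57 d; D_c ≈ 6.40 mg/L; min DO ≈ 2.41 mg/L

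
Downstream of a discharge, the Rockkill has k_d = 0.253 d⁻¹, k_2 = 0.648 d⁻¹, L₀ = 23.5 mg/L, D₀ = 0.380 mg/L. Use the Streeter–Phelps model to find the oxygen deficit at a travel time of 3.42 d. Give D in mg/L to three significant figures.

k_d L₀/(k_2−k_d) = 0.253×23.5/(0.648−0.253) = 5.946/0.3950 = 15.05 mg/L.
e^(−k_d t) = e^(−0.253×3.420) = 0.4209; e^(−k_2 t) = e^(−0.648×3.420) = 0.1090.
D = 15.05 × (0.4209 − 0.1090) + 0.380 × 0.1090 = 4.695 + 0.04143 = 4.736 mg/L.

D ≈ 4.74 mg/L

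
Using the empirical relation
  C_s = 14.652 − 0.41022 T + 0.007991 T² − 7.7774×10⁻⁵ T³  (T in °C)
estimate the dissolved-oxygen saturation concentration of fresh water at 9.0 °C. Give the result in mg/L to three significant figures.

C_s = 14.652 − 0.41022×9.0 + 0.007991×9.0² − 7.7774×10⁻⁵×9.0³ = 11.55 mg/L.

C_s ≈ 11.6 mg/L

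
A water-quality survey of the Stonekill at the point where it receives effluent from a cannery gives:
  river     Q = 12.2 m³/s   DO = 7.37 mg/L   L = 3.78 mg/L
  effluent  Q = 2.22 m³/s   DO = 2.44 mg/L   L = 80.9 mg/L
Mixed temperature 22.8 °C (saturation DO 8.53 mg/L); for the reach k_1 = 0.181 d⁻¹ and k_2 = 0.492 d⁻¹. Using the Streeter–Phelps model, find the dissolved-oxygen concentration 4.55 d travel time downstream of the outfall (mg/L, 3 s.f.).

DO ≈ 5.30 mg/L

Mixed DO = (12.2×7.37 + 2.22×2.44)/(12.2+2.22) = 95.33/14.42 = 6.611 mg/L.
Mixed L₀ = (12.2×3.78 + 2.22×80.9)/(14.42) = 225.7/14.42 = 15.65 mg/L.
Initial deficit D₀ = C_s − DO₀ = 8.53 − 6.611 = 1.919 mg/L.
D(4.55) = [0.181×15.65/(0.492−0.181)](e^(−0.181×4.55) − e^(−0.492×4.55)) + 1.919 e^(−0.492×4.55)
= 9.110 × (0.4389 − 0.1066) + 1.919 × 0.1066 = 3.231 mg/L.
DO = 8.53 − 3.231 = 5.299 mg/L.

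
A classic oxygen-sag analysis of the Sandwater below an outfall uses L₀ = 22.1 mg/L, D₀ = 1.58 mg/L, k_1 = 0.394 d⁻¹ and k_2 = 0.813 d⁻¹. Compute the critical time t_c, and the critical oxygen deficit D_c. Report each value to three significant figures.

At the critical point dD/dt = 0, so k_1 L₀ e^(−k_1 t) = k_2 D. Substituting D(t) from the Streeter–Phelps equation and solving for t gives
t_c = ln[(k_2/k_1)(1 − D₀(k_2−k_1)/(k_1 L₀))] / (k_2−k_1).
Here k_2−k_1 = 0.4190 d⁻¹ and 1 − D₀(k_2−k_1)/(k_1 L₀) = 1 − 1.58×0.4190/(0.394×22.1) = 0.9240, so
t_c = ln(2.063 × 0.9240) / 0.4190 = 0.6453 / 0.4190 = 1.540 d.
L(t_c) = L₀ e^(−k_1 t_c) = 22.1 × 0.5451 = 12.05 mg/L, and at the critical point k_2 D_c = k_1 L, so D_c = (0.394/0.813) × 12.05 = 5.838 mg/L.

t_c ≈ 1.54 d; D_c ≈ 5.84 mg/L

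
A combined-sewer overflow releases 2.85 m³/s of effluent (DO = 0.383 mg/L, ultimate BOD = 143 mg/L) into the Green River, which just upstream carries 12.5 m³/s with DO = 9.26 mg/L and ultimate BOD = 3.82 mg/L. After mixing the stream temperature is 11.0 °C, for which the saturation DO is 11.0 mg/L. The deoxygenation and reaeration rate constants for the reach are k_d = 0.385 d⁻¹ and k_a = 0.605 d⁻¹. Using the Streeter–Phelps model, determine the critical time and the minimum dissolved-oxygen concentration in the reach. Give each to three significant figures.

Mixed DO = (12.5×9.26 + 2.85×0.383)/(12.5+2.85) = 116.8/15.35 = 7.612 mg/L.
Mixed L₀ = (12.5×3.82 + 2.85×143)/(15.35) = 455.3/15.35 = 29.66 mg/L.
Initial deficit D₀ = C_s − DO₀ = 11.0 − 7.612 = 3.388 mg/L.
t_c = (1/0.2200) ln[(0.605/0.385)(1 − 3.388×0.2200/(0.385×29.66))] = 4.545 × ln(1.469) = 1.748 d.
D_c = (0.385/0.605) × 29.66 × e^(−0.385×1.748) = 0.6364 × 29.66 × 0.5103 = 9.631 mg/L.
Minimum DO = 11.0 − 9.631 = 1.369 mg/L.

t_c ≈ 1.75 d; minimum DO ≈ 1.37 mg/L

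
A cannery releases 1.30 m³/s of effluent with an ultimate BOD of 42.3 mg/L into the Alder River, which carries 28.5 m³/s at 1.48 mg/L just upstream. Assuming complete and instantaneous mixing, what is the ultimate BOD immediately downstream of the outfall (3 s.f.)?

3.26 mg/L

Flow-weighted mixing: C = (Q_r C_r + Q_w C_w)/(Q_r + Q_w)
= (28.5×1.48 + 1.30×42.3)/(28.5 + 1.30) = 97.17/29.80 = 3.261 mg/L.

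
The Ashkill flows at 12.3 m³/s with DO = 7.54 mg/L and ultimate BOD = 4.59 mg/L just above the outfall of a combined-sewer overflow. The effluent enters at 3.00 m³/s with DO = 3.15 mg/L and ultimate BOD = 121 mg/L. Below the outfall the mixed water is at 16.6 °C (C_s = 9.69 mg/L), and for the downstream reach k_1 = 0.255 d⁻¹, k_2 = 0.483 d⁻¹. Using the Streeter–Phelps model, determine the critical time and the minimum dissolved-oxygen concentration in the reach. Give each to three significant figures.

Mixed DO = (12.3×7.54 + 3.00×3.15)/(12.3+3.00) = 102.2/15.30 = 6.679 mg/L.
Mixed L₀ = (12.3×4.59 + 3.00×121)/(15.30) = 419.5/15.30 = 27.42 mg/L.
Initial deficit D₀ = C_s − DO₀ = 9.69 − 6.679 = 3.011 mg/L.
t_c = (1/0.2280) ln[(0.483/0.255)(1 − 3.011×0.2280/(0.255×27.42))] = 4.386 × ln(1.708) = 2.348 d.
D_c = (0.255/0.483) × 27.42 × e^(−0.255×2.348) = 0.5280 × 27.42 × 0.5495 = 7.953 mg/L.
Minimum DO = 9.69 − 7.953 = 1.737 mg/L.

t_c ≈ 2.35 d; minimum DO ≈ 1.74 mg/L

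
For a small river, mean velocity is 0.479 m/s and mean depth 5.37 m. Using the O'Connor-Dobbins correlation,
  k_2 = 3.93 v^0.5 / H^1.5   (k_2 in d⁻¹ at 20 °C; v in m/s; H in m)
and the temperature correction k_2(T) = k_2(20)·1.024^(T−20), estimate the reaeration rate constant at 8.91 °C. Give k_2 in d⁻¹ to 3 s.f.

k_2(20) = 3.93 × 0.479^0.5 / 5.37^1.5 = 3.93 × 0.6921 / 12.44 = 0.2186 d⁻¹.
k_2(8.91) = 0.2186 × 1.024^(8.91−20) = 0.2186 × 0.7687 = 0.1680 d⁻¹.

k_2 ≈ 0.168 d⁻¹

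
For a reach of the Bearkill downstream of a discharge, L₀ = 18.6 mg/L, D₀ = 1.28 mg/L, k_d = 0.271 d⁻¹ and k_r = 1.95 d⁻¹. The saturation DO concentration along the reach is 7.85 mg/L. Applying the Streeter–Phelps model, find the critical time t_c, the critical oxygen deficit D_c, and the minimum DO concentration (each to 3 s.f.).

t_c = [1/(k_r−k_d)] ln[(k_r/k_d)(1 − D₀(k_r−k_d)/(k_d L₀))]
= [1/(1.95−0.271)] ln[(1.95/0.271)(1 − 1.28×1.679/(0.271×18.6))]
= (1/1.679) ln[7.196 × 0.5736] = 0.5956 × ln(4.128) = 0.5956 × 1.418 = 0.8444 d.
D_c = (k_d/k_r) L₀ e^(−k_d t_c) = (0.271/1.95) × 18.6 × e^(−0.271×0.8444) = 0.1390 × 18.6 × 0.7955 = 2.056 mg/L.
Minimum DO = C_s − D_c = 7.85 − 2.056 = 5.794 mg/L.

t_c ≈ 0.844 d; D_c ≈ 2.06 mg/L; min DO ≈ 5.79 mg/L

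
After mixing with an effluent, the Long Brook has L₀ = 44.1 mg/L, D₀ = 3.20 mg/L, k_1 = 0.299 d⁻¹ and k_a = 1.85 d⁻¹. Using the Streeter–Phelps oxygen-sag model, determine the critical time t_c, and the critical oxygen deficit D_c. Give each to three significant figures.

t_c ≈ 0.871 d; D_c ≈ 5.49 mg/L

t_c = [1/(k_a−k_1)] ln[(k_a/k_1)(1 − D₀(k_a−k_1)/(k_1 L₀))]
= [1/(1.85−0.299)] ln[(1.85/0.299)(1 − 3.20×1.551/(0.299×44.1))]
= (1/1.551) ln[6.187 × 0.6236] = 0.6447 × ln(3.858) = 0.6447 × 1.350 = 0.8706 d.
L(t_c) = L₀ e^(−k_1 t_c) = 44.1 × 0.7708 = 33.99 mg/L, and at the critical point k_a D_c = k_1 L, so D_c = (0.299/1.85) × 33.99 = 5.494 mg/L.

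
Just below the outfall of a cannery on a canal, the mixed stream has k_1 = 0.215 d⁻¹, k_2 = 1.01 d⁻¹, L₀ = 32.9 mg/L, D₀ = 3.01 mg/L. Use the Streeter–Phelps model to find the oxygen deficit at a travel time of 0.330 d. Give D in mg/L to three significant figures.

D ≈ 4.07 mg/L

k_1 L₀/(k_2−k_1) = 0.215×32.9/(1.01−0.215) = 7.073/0.7950 = 8.897 mg/L.
e^(−k_1 t) = e^(−0.215×0.3300) = 0.9315; e^(−k_2 t) = e^(−1.01×0.3300) = 0.7166.
D = 8.897 × (0.9315 − 0.7166) + 3.01 × 0.7166 = 1.913 + 2.157 = 4.069 mg/L.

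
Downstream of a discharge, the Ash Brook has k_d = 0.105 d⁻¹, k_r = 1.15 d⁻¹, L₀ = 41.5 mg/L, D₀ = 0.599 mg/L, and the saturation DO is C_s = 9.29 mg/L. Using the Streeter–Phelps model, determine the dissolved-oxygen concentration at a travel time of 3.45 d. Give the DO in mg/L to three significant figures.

DO ≈ 6.45 mg/L

k_d L₀/(k_r−k_d) = 0.105×41.5/(1.15−0.105) = 4.357/1.045 = 4.170 mg/L.
e^(−k_d t) = e^(−0.105×3.450) = 0.6961; e^(−k_r t) = e^(−1.15×3.450) = 0.01892.
D = 4.170 × (0.6961 − 0.01892) + 0.599 × 0.01892 = 2.824 + 0.01133 = 2.835 mg/L.
DO = C_s − D = 9.29 − 2.835 = 6.455 mg/L.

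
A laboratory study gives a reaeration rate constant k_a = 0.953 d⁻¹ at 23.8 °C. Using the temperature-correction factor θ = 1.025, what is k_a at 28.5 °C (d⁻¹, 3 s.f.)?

k_a(T₂) = k_a(T₁) · θ^(T₂−T₁) = 0.953 × 1.025^(28.5−23.8)
= 0.953 × 1.025^4.70 = 0.953 × 1.123 = 1.070 d⁻¹.

k_a ≈ 1.07 d⁻¹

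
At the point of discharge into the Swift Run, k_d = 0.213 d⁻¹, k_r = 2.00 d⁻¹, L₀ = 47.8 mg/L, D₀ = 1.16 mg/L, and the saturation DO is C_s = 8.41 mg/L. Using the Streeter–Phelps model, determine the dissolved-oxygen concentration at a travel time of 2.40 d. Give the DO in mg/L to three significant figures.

k_d L₀/(k_r−k_d) = 0.213×47.8/(2.00−0.213) = 10.18/1.787 = 5.697 mg/L.
e^(−k_d t) = e^(−0.213×2.400) = 0.5998; e^(−k_r t) = e^(−2.00×2.400) = 0.008230.
D = 5.697 × (0.5998 − 0.008230) + 1.16 × 0.008230 = 3.370 + 0.009547 = 3.380 mg/L.
DO = C_s − D = 8.41 − 3.380 = 5.030 mg/L.

DO ≈ 5.03 mg/L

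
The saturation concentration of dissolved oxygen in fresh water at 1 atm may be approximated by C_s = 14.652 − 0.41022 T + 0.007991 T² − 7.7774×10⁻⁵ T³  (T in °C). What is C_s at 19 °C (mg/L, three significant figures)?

C_s = 14.652 − 0.41022×19 + 0.007991×19² − 7.7774×10⁻⁵×19³ = 9.209 mg/L.

C_s ≈ 9.21 mg/L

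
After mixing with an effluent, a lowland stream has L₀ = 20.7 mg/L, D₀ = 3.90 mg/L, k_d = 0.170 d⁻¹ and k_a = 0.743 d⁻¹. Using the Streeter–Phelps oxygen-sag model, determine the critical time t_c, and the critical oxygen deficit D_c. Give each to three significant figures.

At the critical point dD/dt = 0, so k_d L₀ e^(−k_d t) = k_a D. Substituting D(t) from the Streeter–Phelps equation and solving for t gives
t_c = ln[(k_a/k_d)(1 − D₀(k_a−k_d)/(k_d L₀))] / (k_a−k_d).
Here k_a−k_d = 0.5730 d⁻¹ and 1 − D₀(k_a−k_d)/(k_d L₀) = 1 − 3.90×0.5730/(0.170×20.7) = 0.3650, so
t_c = ln(4.371 × 0.3650) / 0.5730 = 0.4669 / 0.5730 = 0.8149 d.
D_c = (k_d/k_a) L₀ e^(−k_d t_c) = (0.170/0.743) × 20.7 × e^(−0.170×0.8149) = 0.2288 × 20.7 × 0.8706 = 4.124 mg/L.

t_c ≈ 0.815 d; D_c ≈ 4.12 mg/L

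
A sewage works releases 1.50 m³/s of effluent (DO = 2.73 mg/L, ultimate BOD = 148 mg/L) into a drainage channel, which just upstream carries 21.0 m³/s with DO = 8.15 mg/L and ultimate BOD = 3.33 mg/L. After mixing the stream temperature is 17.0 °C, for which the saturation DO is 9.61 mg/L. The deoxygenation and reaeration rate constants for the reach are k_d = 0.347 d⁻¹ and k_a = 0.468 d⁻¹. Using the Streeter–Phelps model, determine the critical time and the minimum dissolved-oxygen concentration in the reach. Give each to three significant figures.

Mixed DO = (21.0×8.15 + 1.50×2.73)/(21.0+1.50) = 175.2/22.50 = 7.789 mg/L.
Mixed L₀ = (21.0×3.33 + 1.50×148)/(22.50) = 291.9/22.50 = 12.97 mg/L.
Initial deficit D₀ = C_s − DO₀ = 9.61 − 7.789 = 1.821 mg/L.
t_c = (1/0.1210) ln[(0.468/0.347)(1 − 1.821×0.1210/(0.347×12.97))] = 8.264 × ln(1.283) = 2.057 d.
D_c = (0.347/0.468) × 12.97 × e^(−0.347×2.057) = 0.7415 × 12.97 × 0.4897 = 4.711 mg/L.
Minimum DO = 9.61 − 4.711 = 4.899 mg/L.

t_c ≈ 2.06 d; minimum DO ≈ 4.90 mg/L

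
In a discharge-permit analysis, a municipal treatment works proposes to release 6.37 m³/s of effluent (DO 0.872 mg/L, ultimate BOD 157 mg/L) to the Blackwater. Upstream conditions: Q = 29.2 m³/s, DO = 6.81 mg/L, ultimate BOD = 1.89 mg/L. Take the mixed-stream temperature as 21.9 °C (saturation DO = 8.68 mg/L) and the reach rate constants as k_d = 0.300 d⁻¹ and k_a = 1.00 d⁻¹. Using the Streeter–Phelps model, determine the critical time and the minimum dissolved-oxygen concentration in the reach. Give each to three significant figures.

Mixed DO = (29.2×6.81 + 6.37×0.872)/(29.2+6.37) = 204.4/35.57 = 5.747 mg/L.
Mixed L₀ = (29.2×1.89 + 6.37×157)/(35.57) = 1055/35.57 = 29.67 mg/L.
Initial deficit D₀ = C_s − DO₀ = 8.68 − 5.747 = 2.933 mg/L.
t_c = (1/0.7000) ln[(1.00/0.300)(1 − 2.933×0.7000/(0.300×29.67))] = 1.429 × ln(2.564) = 1.345 d.
D_c = (0.300/1.00) × 29.67 × e^(−0.300×1.345) = 0.3000 × 29.67 × 0.6679 = 5.945 mg/L.
Minimum DO = 8.68 − 5.945 = 2.735 mg/L.

t_c ≈ 1.35 d; minimum DO ≈ 2.74 mg/L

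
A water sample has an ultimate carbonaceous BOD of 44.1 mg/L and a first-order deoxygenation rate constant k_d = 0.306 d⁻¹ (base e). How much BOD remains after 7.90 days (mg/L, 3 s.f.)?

L_t = L₀ e^(−k_d t) = 44.1 × e^(−0.306×7.90) = 44.1 × 0.08915 = 3.932 mg/L.

L ≈ 3.93 mg/L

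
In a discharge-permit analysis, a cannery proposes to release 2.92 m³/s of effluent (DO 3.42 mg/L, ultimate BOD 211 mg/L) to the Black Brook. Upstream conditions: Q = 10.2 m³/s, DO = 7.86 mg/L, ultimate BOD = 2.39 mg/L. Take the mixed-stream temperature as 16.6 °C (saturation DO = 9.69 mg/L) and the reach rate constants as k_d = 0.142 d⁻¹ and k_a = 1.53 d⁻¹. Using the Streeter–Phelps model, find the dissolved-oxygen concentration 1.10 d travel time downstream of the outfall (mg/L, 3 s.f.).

Mixed DO = (10.2×7.86 + 2.92×3.42)/(10.2+2.92) = 90.16/13.12 = 6.872 mg/L.
Mixed L₀ = (10.2×2.39 + 2.92×211)/(13.12) = 640.5/13.12 = 48.82 mg/L.
Initial deficit D₀ = C_s − DO₀ = 9.69 − 6.872 = 2.818 mg/L.
D(1.10) = [0.142×48.82/(1.53−0.142)](e^(−0.142×1.10) − e^(−1.53×1.10)) + 2.818 e^(−1.53×1.10)
= 4.994 × (0.8554 − 0.1858) + 2.818 × 0.1858 = 3.868 mg/L.
DO = 9.69 − 3.868 = 5.822 mg/L.

DO ≈ 5.82 mg/L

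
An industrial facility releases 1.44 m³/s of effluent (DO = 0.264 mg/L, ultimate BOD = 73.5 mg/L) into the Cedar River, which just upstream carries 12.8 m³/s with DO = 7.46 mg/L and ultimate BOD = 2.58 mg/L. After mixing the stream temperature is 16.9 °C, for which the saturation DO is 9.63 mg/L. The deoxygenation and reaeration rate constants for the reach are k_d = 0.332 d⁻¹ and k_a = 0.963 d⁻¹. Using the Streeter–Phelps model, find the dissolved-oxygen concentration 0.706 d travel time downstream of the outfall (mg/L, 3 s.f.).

DO ≈ 6.70 mg/L

Mixed DO = (12.8×7.46 + 1.44×0.264)/(12.8+1.44) = 95.87/14.24 = 6.732 mg/L.
Mixed L₀ = (12.8×2.58 + 1.44×73.5)/(14.24) = 138.9/14.24 = 9.752 mg/L.
Initial deficit D₀ = C_s − DO₀ = 9.63 − 6.732 = 2.898 mg/L.
D(0.706) = [0.332×9.752/(0.963−0.332)](e^(−0.332×0.706) − e^(−0.963×0.706)) + 2.898 e^(−0.963×0.706)
= 5.131 × (0.7911 − 0.5067) + 2.898 × 0.5067 = 2.927 mg/L.
DO = 9.63 − 2.927 = 6.703 mg/L.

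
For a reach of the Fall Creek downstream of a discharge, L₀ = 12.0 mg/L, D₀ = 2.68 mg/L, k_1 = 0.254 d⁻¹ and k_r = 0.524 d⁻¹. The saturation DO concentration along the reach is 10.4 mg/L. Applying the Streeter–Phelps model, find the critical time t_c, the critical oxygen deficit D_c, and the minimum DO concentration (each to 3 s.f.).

t_c ≈ 1.68 d; D_c ≈ 3.80 mg/L; min DO ≈ 6.60 mg/L

With k_r/k_1 = 2.063 and 1 − D₀(k_r−k_1)/(k_1 L₀) = 0.7626,
t_c = ln(2.063 × 0.7626) / (0.524 − 0.254) = ln(1.573) / 0.2700 = 0.4531/0.2700 = 1.678 d.
L(t_c) = L₀ e^(−k_1 t_c) = 12.0 × 0.6529 = 7.835 mg/L, and at the critical point k_r D_c = k_1 L, so D_c = (0.254/0.524) × 7.835 = 3.798 mg/L.
Minimum DO = C_s − D_c = 10.4 − 3.798 = 6.602 mg/L.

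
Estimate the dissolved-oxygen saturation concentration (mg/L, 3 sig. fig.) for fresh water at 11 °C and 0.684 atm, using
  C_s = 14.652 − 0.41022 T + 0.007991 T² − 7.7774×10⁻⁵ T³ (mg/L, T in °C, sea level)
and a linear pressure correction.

C_s ≈ 7.53 mg/L

At sea level: C_s = 14.652 − 0.41022×11 + 0.007991×11² − 7.7774×10⁻⁵×11³ = 11.00 mg/L.
Pressure correction: C_s' = 11.00 × 0.684 = 7.526 mg/L.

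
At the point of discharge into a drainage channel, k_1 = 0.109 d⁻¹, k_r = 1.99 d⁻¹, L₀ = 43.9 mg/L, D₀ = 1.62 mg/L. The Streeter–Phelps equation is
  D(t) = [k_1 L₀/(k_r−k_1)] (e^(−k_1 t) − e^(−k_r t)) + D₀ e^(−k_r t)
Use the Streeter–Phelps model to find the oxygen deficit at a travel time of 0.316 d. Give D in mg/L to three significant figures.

k_1 L₀/(k_r−k_1) = 0.109×43.9/(1.99−0.109) = 4.785/1.881 = 2.544 mg/L.
e^(−k_1 t) = e^(−0.109×0.3160) = 0.9661; e^(−k_r t) = e^(−1.99×0.3160) = 0.5332.
D = 2.544 × (0.9661 − 0.5332) + 1.62 × 0.5332 = 1.101 + 0.8638 = 1.965 mg/L.

D ≈ 1.97 mg/L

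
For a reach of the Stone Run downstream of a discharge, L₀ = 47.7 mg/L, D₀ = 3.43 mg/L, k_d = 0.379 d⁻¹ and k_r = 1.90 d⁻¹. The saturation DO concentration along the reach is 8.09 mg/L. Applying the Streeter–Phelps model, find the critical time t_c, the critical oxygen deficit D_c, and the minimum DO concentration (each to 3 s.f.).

t_c = [1/(k_r−k_d)] ln[(k_r/k_d)(1 − D₀(k_r−k_d)/(k_d L₀))]
= [1/(1.90−0.379)] ln[(1.90/0.379)(1 − 3.43×1.521/(0.379×47.7))]
= (1/1.521) ln[5.013 × 0.7114] = 0.6575 × ln(3.566) = 0.6575 × 1.272 = 0.8360 d.
L(t_c) = L₀ e^(−k_d t_c) = 47.7 × 0.7284 = 34.75 mg/L, and at the critical point k_r D_c = k_d L, so D_c = (0.379/1.90) × 34.75 = 6.931 mg/L.
Minimum DO = C_s − D_c = 8.09 − 6.931 = 1.159 mg/L.

t_c ≈ 0.836 d; D_c ≈ 6.93 mg/L; min DO ≈ 1.16 mg/L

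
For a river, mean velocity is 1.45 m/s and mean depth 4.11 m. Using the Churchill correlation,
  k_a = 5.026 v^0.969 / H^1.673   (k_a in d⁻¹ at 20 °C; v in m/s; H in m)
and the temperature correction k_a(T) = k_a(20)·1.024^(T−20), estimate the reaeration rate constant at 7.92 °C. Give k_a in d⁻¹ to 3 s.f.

k_a ≈ 0.508 d⁻¹

k_a(20) = 5.026 × 1.45^0.969 / 4.11^1.673 = 5.026 × 1.433 / 10.64 = 0.6771 d⁻¹.
k_a(7.92) = 0.6771 × 1.024^(7.92−20) = 0.6771 × 0.7509 = 0.5084 d⁻¹.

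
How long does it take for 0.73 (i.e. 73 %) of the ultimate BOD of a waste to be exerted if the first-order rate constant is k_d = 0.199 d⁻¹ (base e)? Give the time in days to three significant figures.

t ≈ 6.58 d

y/L₀ = 1 − e^(−k_d t) = 0.73 ⇒ e^(−k_d t) = 0.270
t = −ln(0.270) / 0.199 = 1.309 / 0.199 = 6.580 d.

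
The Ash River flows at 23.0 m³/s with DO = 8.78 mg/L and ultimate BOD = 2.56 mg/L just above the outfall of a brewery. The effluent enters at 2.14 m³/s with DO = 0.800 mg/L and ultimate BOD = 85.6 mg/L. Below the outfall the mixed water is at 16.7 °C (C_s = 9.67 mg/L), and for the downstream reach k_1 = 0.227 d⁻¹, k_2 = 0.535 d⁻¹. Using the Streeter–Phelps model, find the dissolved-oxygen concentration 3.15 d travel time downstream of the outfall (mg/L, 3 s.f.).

DO ≈ 7.22 mg/L

Mixed DO = (23.0×8.78 + 2.14×0.800)/(23.0+2.14) = 203.7/25.14 = 8.101 mg/L.
Mixed L₀ = (23.0×2.56 + 2.14×85.6)/(25.14) = 242.1/25.14 = 9.629 mg/L.
Initial deficit D₀ = C_s − DO₀ = 9.67 − 8.101 = 1.569 mg/L.
D(3.15) = [0.227×9.629/(0.535−0.227)](e^(−0.227×3.15) − e^(−0.535×3.15)) + 1.569 e^(−0.535×3.15)
= 7.096 × (0.4892 − 0.1854) + 1.569 × 0.1854 = 2.447 mg/L.
DO = 9.67 − 2.447 = 7.223 mg/L.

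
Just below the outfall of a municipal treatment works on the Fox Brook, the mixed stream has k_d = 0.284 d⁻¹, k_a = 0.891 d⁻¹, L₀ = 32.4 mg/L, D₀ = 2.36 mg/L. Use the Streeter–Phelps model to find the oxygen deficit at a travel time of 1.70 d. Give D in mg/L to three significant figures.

D ≈ 6.54 mg/L

k_d L₀/(k_a−k_d) = 0.284×32.4/(0.891−0.284) = 9.202/0.6070 = 15.16 mg/L.
e^(−k_d t) = e^(−0.284×1.700) = 0.6171; e^(−k_a t) = e^(−0.891×1.700) = 0.2199.
D = 15.16 × (0.6171 − 0.2199) + 2.36 × 0.2199 = 6.021 + 0.5189 = 6.540 mg/L.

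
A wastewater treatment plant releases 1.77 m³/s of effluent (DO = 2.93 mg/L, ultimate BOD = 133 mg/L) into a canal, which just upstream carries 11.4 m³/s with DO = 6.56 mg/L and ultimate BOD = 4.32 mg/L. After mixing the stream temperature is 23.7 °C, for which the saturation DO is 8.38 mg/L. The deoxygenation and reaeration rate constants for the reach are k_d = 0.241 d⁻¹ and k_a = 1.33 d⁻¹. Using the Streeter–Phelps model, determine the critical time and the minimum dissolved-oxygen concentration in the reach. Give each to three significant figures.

t_c ≈ 0.964 d; minimum DO ≈ 5.28 mg/L

Mixed DO = (11.4×6.56 + 1.77×2.93)/(11.4+1.77) = 79.97/13.17 = 6.072 mg/L.
Mixed L₀ = (11.4×4.32 + 1.77×133)/(13.17) = 284.7/13.17 = 21.61 mg/L.
Initial deficit D₀ = C_s − DO₀ = 8.38 − 6.072 = 2.308 mg/L.
t_c = (1/1.089) ln[(1.33/0.241)(1 − 2.308×1.089/(0.241×21.61))] = 0.9183 × ln(2.856) = 0.9637 d.
D_c = (0.241/1.33) × 21.61 × e^(−0.241×0.9637) = 0.1812 × 21.61 × 0.7928 = 3.105 mg/L.
Minimum DO = 8.38 − 3.105 = 5.275 mg/L.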